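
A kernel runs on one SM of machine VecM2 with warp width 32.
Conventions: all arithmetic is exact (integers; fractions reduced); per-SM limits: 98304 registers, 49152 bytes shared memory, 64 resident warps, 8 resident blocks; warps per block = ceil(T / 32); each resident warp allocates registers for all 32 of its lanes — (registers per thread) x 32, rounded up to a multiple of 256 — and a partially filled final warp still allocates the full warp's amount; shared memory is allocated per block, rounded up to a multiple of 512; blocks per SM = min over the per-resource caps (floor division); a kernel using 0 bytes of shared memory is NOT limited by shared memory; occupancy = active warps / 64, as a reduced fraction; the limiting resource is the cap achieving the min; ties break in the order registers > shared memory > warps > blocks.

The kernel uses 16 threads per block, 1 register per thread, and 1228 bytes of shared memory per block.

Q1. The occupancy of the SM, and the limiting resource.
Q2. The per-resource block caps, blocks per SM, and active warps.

Answer: occupancy 1/8, limited by blocks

registers: 384 blocks
shared memory: 32 blocks
warps: 64 blocks
blocks: 8 blocks

Answer: 8 blocks, 8 active warps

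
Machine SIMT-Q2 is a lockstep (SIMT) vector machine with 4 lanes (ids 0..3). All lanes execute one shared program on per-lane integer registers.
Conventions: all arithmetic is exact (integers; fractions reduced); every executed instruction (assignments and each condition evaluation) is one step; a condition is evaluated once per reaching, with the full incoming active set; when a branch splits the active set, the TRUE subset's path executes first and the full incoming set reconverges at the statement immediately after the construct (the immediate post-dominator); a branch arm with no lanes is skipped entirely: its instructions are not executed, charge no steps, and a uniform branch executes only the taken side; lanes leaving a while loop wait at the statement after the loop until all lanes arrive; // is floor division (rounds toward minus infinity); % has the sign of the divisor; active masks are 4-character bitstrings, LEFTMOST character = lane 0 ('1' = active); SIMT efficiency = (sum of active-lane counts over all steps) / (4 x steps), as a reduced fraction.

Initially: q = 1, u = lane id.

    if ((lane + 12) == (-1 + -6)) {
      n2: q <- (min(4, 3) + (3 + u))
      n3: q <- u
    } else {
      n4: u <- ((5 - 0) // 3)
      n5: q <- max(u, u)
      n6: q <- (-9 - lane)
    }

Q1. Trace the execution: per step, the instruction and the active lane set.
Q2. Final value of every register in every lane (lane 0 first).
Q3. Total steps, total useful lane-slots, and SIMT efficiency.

step 0: eval ((lane + 12) == (-1 + -6)) 1111
step 1: u <- ((5 - 0) // 3)          1111
step 2: q <- max(u, u)               1111
step 3: q <- (-9 - lane)             1111

Answer: 4 steps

q: -9,-10,-11,-12
u: 1,1,1,1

steps = 4; useful = 16; efficiency = 16/16 = 1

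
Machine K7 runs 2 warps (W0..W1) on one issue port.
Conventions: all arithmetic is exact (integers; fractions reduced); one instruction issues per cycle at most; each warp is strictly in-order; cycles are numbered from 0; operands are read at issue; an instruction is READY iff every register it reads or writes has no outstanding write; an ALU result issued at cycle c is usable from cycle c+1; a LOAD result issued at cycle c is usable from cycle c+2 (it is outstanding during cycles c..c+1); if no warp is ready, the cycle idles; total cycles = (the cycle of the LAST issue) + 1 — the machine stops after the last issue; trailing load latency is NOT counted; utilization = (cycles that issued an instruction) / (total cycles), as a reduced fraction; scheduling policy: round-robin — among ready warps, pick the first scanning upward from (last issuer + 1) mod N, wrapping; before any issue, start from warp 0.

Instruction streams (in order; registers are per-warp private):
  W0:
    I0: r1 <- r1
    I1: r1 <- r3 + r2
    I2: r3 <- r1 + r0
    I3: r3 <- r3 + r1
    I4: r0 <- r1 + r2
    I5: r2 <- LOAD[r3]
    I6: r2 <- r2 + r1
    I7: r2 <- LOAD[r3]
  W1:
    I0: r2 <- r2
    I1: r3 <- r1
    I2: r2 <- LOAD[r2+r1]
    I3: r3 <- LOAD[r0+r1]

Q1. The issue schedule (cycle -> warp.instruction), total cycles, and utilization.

cycle 0: W0.I0
cycle 1: W1.I0
cycle 2: W0.I1
cycle 3: W1.I1
cycle 4: W0.I2
cycle 5: W1.I2
cycle 6: W0.I3
cycle 7: W1.I3
cycle 8: W0.I4
cycle 9: W0.I5
cycle 10: idle
cycle 11: W0.I6
cycle 12: W0.I7

Answer: 13 cycles, utilization 12/13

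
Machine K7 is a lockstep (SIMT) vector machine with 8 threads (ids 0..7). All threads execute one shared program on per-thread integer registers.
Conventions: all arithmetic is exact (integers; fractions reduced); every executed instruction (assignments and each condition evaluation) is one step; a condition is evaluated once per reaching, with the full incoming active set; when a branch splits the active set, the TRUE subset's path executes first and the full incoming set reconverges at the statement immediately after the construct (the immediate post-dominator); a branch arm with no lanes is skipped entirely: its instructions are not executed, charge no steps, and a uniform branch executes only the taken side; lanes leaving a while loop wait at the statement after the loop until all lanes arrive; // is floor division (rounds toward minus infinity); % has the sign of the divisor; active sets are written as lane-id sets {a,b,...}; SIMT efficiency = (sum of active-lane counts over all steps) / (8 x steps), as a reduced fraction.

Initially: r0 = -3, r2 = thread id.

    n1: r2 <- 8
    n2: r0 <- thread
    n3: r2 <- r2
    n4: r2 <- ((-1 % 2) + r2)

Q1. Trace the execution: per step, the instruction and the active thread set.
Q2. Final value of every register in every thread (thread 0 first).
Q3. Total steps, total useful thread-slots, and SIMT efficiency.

step 0: r2 <- 8                      {0,1,2,3,4,5,6,7}
step 1: r0 <- thread                 {0,1,2,3,4,5,6,7}
step 2: r2 <- r2                     {0,1,2,3,4,5,6,7}
step 3: r2 <- ((-1 % 2) + r2)        {0,1,2,3,4,5,6,7}

Answer: 4 steps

r0: 0,1,2,3,4,5,6,7
r2: 9,9,9,9,9,9,9,9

steps = 4; useful = 32; efficiency = 32/32 = 1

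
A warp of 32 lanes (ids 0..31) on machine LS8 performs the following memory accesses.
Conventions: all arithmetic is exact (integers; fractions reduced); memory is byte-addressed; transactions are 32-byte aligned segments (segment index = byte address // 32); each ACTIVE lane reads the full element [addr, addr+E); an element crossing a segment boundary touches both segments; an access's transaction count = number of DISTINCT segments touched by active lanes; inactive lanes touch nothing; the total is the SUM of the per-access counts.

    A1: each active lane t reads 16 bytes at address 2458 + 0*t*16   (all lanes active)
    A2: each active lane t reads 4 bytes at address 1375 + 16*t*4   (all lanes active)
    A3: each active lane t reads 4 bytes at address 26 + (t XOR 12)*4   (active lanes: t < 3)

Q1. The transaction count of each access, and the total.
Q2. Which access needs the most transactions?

A1: 2 transactions
A2: 64 transactions
A3: 1 transaction

Answer: 2,64,1; total 67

Answer: A2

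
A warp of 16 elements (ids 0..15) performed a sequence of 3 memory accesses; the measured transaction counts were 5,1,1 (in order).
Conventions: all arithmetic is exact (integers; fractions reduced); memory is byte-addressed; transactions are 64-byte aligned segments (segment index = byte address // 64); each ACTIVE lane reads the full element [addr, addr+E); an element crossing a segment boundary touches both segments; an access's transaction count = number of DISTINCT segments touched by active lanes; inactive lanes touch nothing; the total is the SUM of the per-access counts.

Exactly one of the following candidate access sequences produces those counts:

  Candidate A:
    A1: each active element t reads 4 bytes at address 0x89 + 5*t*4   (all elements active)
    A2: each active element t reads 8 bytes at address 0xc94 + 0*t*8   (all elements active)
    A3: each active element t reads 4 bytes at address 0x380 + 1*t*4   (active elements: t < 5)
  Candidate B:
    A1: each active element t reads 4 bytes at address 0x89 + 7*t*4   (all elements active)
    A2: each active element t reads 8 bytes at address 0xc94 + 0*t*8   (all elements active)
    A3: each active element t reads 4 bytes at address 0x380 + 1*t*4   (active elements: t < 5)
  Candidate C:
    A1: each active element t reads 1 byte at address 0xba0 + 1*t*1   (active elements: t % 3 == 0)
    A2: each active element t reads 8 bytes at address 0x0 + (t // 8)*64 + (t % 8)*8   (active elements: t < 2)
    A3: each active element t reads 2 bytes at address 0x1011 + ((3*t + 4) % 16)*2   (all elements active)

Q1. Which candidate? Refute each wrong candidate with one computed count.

B: A1 gives 7 transactions, not 5
C: A1 gives 1 transaction, not 5
A: all counts match (5,1,1)

Answer: A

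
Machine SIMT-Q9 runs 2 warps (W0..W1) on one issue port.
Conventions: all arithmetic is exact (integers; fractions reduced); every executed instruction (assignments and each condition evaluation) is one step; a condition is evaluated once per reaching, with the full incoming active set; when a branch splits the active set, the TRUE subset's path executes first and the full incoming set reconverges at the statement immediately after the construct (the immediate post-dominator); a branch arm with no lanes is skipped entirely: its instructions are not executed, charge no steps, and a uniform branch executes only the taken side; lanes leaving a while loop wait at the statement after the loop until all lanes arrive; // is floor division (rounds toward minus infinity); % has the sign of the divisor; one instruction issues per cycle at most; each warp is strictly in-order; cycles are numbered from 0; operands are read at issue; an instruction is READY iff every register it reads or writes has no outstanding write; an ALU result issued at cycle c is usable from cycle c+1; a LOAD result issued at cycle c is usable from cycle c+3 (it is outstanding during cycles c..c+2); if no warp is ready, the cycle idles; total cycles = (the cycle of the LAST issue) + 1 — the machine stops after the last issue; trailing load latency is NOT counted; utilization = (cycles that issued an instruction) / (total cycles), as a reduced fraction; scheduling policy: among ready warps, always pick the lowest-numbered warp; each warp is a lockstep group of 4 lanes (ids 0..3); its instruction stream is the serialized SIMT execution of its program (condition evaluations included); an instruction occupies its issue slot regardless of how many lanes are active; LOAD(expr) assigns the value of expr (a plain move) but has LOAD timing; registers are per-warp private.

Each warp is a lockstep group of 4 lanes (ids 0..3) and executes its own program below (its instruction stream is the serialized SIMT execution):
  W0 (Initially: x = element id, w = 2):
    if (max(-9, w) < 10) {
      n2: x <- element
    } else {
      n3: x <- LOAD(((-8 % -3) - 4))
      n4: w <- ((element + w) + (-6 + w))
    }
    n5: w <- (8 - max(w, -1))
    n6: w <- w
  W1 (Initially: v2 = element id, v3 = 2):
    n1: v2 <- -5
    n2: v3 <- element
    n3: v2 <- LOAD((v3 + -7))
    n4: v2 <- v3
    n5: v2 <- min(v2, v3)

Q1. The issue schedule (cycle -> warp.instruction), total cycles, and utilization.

cycle 0: W0.I0
cycle 1: W0.I1
cycle 2: W0.I2
cycle 3: W0.I3
cycle 4: W1.I0
cycle 5: W1.I1
cycle 6: W1.I2
cycle 7: idle
cycle 8: idle
cycle 9: W1.I3
cycle 10: W1.I4

Answer: 11 cycles, utilization 9/11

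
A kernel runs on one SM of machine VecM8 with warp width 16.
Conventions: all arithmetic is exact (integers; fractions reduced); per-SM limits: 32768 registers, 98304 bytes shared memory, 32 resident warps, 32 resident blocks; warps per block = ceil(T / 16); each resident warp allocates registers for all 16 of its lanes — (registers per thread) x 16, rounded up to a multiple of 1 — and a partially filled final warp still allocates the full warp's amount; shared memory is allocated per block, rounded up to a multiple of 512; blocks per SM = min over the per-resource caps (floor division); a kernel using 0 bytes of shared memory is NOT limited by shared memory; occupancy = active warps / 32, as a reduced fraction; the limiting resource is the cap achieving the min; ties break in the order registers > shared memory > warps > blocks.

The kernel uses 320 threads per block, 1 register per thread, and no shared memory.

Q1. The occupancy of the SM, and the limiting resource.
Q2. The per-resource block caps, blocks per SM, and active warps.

Answer: occupancy 5/8, limited by warps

registers: 102 blocks
shared memory: no limit (kernel uses none)
warps: 1 block
blocks: 32 blocks

Answer: 1 block, 20 active warps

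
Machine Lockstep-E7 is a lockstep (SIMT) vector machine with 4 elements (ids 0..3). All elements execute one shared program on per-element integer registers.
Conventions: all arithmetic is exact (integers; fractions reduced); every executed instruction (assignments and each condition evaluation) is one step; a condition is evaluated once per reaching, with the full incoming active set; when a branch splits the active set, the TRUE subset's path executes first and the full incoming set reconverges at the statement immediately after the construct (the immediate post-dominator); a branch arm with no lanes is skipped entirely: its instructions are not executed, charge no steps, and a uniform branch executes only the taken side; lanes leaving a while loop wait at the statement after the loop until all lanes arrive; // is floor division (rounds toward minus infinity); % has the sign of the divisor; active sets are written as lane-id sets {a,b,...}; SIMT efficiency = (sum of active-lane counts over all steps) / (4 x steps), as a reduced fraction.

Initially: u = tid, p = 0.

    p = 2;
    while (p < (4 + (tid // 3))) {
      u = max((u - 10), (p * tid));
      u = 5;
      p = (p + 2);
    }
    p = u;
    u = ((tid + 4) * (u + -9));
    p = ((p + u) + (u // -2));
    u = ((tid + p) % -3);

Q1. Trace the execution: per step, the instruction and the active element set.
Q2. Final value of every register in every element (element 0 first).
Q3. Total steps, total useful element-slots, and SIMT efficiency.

step 0: p <- 2                       {0,1,2,3}
step 1: eval (p < (4 + (tid // 3)))  {0,1,2,3}
step 2: u <- max((u - 10), (p * tid)) {0,1,2,3}
step 3: u <- 5                       {0,1,2,3}
step 4: p <- (p + 2)                 {0,1,2,3}
step 5: eval (p < (4 + (tid // 3)))  {0,1,2,3}
step 6: u <- max((u - 10), (p * tid)) {3}
step 7: u <- 5                       {3}
step 8: p <- (p + 2)                 {3}
step 9: eval (p < (4 + (tid // 3)))  {3}
step 10: p <- u                       {0,1,2,3}
step 11: u <- ((tid + 4) * (u + -9))  {0,1,2,3}
step 12: p <- ((p + u) + (u // -2))   {0,1,2,3}
step 13: u <- ((tid + p) % -3)        {0,1,2,3}

Answer: 14 steps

u: 0,-1,-2,0
p: -3,-5,-7,-9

steps = 14; useful = 44; efficiency = 44/56 = 11/14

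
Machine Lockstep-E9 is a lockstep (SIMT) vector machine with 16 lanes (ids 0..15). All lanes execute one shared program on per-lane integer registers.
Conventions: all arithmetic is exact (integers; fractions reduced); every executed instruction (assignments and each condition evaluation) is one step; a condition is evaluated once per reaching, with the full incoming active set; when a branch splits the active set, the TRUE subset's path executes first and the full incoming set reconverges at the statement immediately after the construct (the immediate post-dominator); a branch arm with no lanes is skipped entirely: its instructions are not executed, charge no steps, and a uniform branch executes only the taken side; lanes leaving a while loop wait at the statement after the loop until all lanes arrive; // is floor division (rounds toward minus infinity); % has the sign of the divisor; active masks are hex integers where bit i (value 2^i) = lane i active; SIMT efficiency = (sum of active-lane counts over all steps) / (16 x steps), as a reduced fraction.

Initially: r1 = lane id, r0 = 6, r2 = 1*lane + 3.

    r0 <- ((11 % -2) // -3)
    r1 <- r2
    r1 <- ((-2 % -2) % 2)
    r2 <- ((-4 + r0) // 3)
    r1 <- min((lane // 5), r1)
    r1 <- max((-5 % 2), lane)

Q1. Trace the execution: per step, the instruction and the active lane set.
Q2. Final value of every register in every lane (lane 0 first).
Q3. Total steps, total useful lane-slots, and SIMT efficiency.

step 0: r0 <- ((11 % -2) // -3)      0xffff
step 1: r1 <- r2                     0xffff
step 2: r1 <- ((-2 % -2) % 2)        0xffff
step 3: r2 <- ((-4 + r0) // 3)       0xffff
step 4: r1 <- min((lane // 5), r1)   0xffff
step 5: r1 <- max((-5 % 2), lane)    0xffff

Answer: 6 steps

r1: 1,1,2,3,4,5,6,7,8,9,10,11,12,13,14,15
r0: 0,0,0,0,0,0,0,0,0,0,0,0,0,0,0,0
r2: -2,-2,-2,-2,-2,-2,-2,-2,-2,-2,-2,-2,-2,-2,-2,-2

steps = 6; useful = 96; efficiency = 96/96 = 1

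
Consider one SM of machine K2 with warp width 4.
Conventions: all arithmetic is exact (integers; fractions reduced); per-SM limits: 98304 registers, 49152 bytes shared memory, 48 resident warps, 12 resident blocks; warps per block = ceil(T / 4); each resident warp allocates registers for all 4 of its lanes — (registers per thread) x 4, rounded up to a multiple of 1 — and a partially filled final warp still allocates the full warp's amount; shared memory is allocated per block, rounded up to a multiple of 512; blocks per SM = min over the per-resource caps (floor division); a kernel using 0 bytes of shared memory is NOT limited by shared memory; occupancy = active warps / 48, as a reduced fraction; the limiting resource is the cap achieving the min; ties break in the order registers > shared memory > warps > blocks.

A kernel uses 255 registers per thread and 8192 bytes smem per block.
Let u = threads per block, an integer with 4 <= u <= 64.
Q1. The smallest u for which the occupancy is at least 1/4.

Answer: u = 5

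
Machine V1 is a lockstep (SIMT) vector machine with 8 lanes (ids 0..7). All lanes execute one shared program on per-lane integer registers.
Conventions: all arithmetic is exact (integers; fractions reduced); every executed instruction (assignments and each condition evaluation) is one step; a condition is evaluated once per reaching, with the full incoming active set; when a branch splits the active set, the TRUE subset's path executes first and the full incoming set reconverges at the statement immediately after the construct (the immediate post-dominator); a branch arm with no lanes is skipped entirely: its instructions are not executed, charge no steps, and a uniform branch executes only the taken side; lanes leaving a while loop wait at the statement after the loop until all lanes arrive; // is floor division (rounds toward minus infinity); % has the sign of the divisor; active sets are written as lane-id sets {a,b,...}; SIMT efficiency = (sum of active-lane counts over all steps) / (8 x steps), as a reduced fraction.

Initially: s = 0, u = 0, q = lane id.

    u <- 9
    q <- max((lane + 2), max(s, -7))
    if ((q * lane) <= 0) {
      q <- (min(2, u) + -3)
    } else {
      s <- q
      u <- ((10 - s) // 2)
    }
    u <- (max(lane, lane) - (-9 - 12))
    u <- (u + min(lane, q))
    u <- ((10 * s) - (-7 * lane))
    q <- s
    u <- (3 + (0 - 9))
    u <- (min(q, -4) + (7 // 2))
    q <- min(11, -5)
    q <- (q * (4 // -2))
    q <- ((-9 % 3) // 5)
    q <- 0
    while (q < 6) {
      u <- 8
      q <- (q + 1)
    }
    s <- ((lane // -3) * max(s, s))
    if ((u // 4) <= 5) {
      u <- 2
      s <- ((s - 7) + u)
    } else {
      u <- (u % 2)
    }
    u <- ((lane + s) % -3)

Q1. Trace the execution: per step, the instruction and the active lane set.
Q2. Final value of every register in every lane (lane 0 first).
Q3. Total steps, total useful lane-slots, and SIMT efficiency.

step 0: u <- 9                       {0,1,2,3,4,5,6,7}
step 1: q <- max((lane + 2), max(s, -7)) {0,1,2,3,4,5,6,7}
step 2: eval ((q * lane) <= 0)       {0,1,2,3,4,5,6,7}
step 3: q <- (min(2, u) + -3)        {0}
step 4: s <- q                       {1,2,3,4,5,6,7}
step 5: u <- ((10 - s) // 2)         {1,2,3,4,5,6,7}
step 6: u <- (max(lane, lane) - (-9 - 12)) {0,1,2,3,4,5,6,7}
step 7: u <- (u + min(lane, q))      {0,1,2,3,4,5,6,7}
step 8: u <- ((10 * s) - (-7 * lane)) {0,1,2,3,4,5,6,7}
step 9: q <- s                       {0,1,2,3,4,5,6,7}
step 10: u <- (3 + (0 - 9))           {0,1,2,3,4,5,6,7}
step 11: u <- (min(q, -4) + (7 // 2)) {0,1,2,3,4,5,6,7}
step 12: q <- min(11, -5)             {0,1,2,3,4,5,6,7}
step 13: q <- (q * (4 // -2))         {0,1,2,3,4,5,6,7}
step 14: q <- ((-9 % 3) // 5)         {0,1,2,3,4,5,6,7}
step 15: q <- 0                       {0,1,2,3,4,5,6,7}
step 16: eval (q < 6)                 {0,1,2,3,4,5,6,7}
step 17: u <- 8                       {0,1,2,3,4,5,6,7}
step 18: q <- (q + 1)                 {0,1,2,3,4,5,6,7}
step 19: eval (q < 6)                 {0,1,2,3,4,5,6,7}
step 20: u <- 8                       {0,1,2,3,4,5,6,7}
step 21: q <- (q + 1)                 {0,1,2,3,4,5,6,7}
step 22: eval (q < 6)                 {0,1,2,3,4,5,6,7}
step 23: u <- 8                       {0,1,2,3,4,5,6,7}
step 24: q <- (q + 1)                 {0,1,2,3,4,5,6,7}
step 25: eval (q < 6)                 {0,1,2,3,4,5,6,7}
step 26: u <- 8                       {0,1,2,3,4,5,6,7}
step 27: q <- (q + 1)                 {0,1,2,3,4,5,6,7}
step 28: eval (q < 6)                 {0,1,2,3,4,5,6,7}
step 29: u <- 8                       {0,1,2,3,4,5,6,7}
step 30: q <- (q + 1)                 {0,1,2,3,4,5,6,7}
step 31: eval (q < 6)                 {0,1,2,3,4,5,6,7}
step 32: u <- 8                       {0,1,2,3,4,5,6,7}
step 33: q <- (q + 1)                 {0,1,2,3,4,5,6,7}
step 34: eval (q < 6)                 {0,1,2,3,4,5,6,7}
step 35: s <- ((lane // -3) * max(s, s)) {0,1,2,3,4,5,6,7}
step 36: eval ((u // 4) <= 5)         {0,1,2,3,4,5,6,7}
step 37: u <- 2                       {0,1,2,3,4,5,6,7}
step 38: s <- ((s - 7) + u)           {0,1,2,3,4,5,6,7}
step 39: u <- ((lane + s) % -3)       {0,1,2,3,4,5,6,7}

Answer: 40 steps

s: -5,-8,-9,-10,-17,-19,-21,-32
u: -2,-1,-1,-1,-1,-2,0,-1
q: 6,6,6,6,6,6,6,6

steps = 40; useful = 311; efficiency = 311/320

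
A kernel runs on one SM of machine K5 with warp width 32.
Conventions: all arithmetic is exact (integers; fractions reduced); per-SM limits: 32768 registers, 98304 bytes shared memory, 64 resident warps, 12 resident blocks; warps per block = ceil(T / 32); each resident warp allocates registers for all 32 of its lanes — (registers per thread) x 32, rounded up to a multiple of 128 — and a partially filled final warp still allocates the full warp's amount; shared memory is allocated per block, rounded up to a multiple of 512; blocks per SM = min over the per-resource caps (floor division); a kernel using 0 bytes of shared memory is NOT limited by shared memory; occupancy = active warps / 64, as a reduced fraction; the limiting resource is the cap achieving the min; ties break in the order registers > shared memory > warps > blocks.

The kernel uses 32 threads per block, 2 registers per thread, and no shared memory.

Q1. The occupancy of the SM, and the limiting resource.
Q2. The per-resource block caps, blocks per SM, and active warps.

Answer: occupancy 3/16, limited by blocks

registers: 256 blocks
shared memory: no limit (kernel uses none)
warps: 64 blocks
blocks: 12 blocks

Answer: 12 blocks, 12 active warps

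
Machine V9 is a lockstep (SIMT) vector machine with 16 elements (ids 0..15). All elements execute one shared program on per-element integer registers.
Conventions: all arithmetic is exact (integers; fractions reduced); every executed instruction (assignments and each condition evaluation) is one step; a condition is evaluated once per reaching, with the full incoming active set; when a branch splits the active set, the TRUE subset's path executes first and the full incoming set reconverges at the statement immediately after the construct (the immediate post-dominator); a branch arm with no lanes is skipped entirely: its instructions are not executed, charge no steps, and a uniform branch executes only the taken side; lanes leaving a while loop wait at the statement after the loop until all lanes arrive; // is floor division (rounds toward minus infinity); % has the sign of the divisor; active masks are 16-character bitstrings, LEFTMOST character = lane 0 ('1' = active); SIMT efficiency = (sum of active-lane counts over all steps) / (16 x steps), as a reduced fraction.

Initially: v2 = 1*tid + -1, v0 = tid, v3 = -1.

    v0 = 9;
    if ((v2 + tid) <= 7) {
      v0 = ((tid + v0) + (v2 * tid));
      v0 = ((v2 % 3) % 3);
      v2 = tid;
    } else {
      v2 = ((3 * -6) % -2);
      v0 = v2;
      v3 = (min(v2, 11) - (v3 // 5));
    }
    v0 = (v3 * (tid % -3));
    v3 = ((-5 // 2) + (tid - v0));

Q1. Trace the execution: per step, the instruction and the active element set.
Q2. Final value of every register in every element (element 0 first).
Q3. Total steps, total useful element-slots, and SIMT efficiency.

step 0: v0 <- 9                      1111111111111111
step 1: eval ((v2 + tid) <= 7)       1111111111111111
step 2: v0 <- ((tid + v0) + (v2 * tid)) 1111100000000000
step 3: v0 <- ((v2 % 3) % 3)         1111100000000000
step 4: v2 <- tid                    1111100000000000
step 5: v2 <- ((3 * -6) % -2)        0000011111111111
step 6: v0 <- v2                     0000011111111111
step 7: v3 <- (min(v2, 11) - (v3 // 5)) 0000011111111111
step 8: v0 <- (v3 * (tid % -3))      1111111111111111
step 9: v3 <- ((-5 // 2) + (tid - v0)) 1111111111111111

Answer: 10 steps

v2: 0,1,2,3,4,0,0,0,0,0,0,0,0,0,0,0
v0: 0,2,1,0,2,-1,0,-2,-1,0,-2,-1,0,-2,-1,0
v3: -3,-4,-2,0,-1,3,3,6,6,6,9,9,9,12,12,12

steps = 10; useful = 112; efficiency = 112/160 = 7/10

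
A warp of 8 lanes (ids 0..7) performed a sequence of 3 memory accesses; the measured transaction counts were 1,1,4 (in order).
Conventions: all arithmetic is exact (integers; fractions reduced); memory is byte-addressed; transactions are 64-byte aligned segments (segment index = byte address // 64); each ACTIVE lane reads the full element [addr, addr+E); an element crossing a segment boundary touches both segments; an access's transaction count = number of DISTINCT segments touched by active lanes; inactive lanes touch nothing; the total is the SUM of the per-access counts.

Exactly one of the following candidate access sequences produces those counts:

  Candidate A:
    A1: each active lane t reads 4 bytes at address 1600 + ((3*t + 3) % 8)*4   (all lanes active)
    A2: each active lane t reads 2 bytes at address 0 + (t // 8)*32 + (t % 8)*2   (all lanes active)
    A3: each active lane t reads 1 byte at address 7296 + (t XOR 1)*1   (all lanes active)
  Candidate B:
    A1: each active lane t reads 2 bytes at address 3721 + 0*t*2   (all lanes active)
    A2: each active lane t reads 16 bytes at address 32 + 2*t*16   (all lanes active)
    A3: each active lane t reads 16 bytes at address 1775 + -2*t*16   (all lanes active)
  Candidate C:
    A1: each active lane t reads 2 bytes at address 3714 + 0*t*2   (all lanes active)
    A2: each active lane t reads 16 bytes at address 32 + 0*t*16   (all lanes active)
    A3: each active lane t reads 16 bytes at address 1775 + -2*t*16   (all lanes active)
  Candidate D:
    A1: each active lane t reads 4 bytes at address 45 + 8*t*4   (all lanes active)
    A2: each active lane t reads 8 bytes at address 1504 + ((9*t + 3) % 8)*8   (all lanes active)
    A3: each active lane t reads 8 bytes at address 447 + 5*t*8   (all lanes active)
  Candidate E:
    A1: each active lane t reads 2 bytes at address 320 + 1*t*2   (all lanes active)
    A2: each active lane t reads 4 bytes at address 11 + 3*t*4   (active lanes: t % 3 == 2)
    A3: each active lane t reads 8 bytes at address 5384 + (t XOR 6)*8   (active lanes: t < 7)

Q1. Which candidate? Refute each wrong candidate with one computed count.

A: A3 gives 1 transaction, not 4
B: A2 gives 5 transactions, not 1
D: A1 gives 5 transactions, not 1
E: A2 gives 2 transactions, not 1
C: all counts match (1,1,4)

Answer: C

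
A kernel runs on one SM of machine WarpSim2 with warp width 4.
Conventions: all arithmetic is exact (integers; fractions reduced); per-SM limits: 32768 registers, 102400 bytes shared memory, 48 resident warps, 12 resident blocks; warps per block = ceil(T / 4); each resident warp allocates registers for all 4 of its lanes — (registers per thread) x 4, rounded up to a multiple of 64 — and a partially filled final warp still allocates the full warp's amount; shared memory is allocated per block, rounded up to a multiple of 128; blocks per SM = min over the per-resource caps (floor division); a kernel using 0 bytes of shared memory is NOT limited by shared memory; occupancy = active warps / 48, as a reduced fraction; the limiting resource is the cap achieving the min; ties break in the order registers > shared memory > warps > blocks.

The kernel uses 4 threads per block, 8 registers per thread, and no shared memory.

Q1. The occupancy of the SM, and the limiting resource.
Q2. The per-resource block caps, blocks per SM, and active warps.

Answer: occupancy 1/4, limited by blocks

registers: 512 blocks
shared memory: no limit (kernel uses none)
warps: 48 blocks
blocks: 12 blocks

Answer: 12 blocks, 12 active warps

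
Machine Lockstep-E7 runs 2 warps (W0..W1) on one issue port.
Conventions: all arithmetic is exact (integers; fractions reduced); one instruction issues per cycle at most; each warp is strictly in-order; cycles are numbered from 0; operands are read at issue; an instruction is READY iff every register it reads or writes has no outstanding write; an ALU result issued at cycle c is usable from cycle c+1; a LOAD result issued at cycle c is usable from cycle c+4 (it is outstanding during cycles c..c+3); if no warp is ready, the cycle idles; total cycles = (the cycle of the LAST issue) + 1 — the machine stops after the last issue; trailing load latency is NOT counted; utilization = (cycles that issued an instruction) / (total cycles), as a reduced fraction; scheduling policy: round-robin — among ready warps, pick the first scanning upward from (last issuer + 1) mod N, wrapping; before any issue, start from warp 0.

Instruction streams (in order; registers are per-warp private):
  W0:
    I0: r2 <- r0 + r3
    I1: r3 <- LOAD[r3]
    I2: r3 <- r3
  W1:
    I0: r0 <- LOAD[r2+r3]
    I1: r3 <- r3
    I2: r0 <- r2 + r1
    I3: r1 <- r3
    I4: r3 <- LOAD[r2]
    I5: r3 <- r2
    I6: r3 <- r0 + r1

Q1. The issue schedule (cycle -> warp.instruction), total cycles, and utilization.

cycle 0: W0.I0
cycle 1: W1.I0
cycle 2: W0.I1
cycle 3: W1.I1
cycle 4: idle
cycle 5: W1.I2
cycle 6: W0.I2
cycle 7: W1.I3
cycle 8: W1.I4
cycle 9: idle
cycle 10: idle
cycle 11: idle
cycle 12: W1.I5
cycle 13: W1.I6

Answer: 14 cycles, utilization 5/7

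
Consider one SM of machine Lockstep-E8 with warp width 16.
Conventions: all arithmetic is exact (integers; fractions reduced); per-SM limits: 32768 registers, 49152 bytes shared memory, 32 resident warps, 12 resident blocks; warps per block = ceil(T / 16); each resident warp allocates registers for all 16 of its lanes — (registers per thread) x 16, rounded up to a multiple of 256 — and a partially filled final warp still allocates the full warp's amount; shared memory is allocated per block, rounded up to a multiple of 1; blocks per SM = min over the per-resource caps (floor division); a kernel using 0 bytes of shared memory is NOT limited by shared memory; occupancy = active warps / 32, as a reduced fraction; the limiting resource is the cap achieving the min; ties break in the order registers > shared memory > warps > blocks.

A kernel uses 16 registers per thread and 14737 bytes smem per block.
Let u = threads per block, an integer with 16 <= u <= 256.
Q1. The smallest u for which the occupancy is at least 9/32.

Answer: u = 33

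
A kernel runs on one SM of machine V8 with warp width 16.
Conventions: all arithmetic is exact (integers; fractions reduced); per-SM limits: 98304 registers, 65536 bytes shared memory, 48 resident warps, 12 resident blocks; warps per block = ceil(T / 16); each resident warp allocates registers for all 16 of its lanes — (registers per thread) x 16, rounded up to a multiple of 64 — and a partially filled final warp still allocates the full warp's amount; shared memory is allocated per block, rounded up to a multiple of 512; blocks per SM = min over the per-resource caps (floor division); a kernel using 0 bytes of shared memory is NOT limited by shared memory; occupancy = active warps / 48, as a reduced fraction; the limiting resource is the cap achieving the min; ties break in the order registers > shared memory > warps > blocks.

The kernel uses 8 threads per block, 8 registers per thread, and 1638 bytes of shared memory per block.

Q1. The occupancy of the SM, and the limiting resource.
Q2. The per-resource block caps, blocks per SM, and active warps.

Answer: occupancy 1/4, limited by blocks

registers: 768 blocks
shared memory: 32 blocks
warps: 48 blocks
blocks: 12 blocks

Answer: 12 blocks, 12 active warps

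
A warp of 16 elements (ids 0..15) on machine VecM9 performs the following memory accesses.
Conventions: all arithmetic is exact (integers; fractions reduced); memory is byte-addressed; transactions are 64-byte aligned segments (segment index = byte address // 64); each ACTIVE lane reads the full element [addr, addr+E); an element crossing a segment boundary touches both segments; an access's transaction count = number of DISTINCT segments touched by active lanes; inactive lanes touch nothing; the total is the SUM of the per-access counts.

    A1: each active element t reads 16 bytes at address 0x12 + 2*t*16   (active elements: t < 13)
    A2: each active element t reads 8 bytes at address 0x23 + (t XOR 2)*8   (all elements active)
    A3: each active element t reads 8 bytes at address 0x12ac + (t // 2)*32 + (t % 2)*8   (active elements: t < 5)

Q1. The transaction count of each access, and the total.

A1: 7 transactions
A2: 3 transactions
A3: 2 transactions

Answer: 7,3,2; total 12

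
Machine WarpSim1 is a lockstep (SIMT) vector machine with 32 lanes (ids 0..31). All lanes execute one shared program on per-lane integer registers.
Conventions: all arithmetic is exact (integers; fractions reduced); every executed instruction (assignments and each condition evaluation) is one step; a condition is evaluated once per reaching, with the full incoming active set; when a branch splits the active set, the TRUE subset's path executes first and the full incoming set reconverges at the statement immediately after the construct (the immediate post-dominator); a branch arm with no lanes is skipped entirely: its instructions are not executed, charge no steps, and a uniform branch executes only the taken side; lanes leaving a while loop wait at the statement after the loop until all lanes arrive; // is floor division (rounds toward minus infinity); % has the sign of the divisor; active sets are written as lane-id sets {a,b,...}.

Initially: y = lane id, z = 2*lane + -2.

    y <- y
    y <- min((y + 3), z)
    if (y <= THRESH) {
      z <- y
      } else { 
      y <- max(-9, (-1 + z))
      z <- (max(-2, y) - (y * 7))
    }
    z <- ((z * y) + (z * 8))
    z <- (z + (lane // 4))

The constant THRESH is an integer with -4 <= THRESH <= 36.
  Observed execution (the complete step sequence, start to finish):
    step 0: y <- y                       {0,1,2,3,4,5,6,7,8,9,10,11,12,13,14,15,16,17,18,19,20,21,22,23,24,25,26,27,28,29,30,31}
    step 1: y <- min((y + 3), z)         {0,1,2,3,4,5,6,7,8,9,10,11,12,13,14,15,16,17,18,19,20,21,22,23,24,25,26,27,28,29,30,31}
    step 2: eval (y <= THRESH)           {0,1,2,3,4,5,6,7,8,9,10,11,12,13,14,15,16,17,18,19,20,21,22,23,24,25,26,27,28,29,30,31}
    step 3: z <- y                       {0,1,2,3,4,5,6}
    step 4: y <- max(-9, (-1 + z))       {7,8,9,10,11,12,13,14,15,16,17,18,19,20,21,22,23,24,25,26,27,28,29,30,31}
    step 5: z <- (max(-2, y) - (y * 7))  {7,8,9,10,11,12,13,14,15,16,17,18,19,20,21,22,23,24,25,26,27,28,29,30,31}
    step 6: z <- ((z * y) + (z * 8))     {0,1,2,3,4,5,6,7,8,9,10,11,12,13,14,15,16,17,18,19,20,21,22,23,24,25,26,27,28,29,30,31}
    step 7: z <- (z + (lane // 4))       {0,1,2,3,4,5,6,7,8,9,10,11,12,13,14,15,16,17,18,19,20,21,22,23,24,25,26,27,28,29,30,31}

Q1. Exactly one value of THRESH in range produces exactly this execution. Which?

Answer: THRESH = 9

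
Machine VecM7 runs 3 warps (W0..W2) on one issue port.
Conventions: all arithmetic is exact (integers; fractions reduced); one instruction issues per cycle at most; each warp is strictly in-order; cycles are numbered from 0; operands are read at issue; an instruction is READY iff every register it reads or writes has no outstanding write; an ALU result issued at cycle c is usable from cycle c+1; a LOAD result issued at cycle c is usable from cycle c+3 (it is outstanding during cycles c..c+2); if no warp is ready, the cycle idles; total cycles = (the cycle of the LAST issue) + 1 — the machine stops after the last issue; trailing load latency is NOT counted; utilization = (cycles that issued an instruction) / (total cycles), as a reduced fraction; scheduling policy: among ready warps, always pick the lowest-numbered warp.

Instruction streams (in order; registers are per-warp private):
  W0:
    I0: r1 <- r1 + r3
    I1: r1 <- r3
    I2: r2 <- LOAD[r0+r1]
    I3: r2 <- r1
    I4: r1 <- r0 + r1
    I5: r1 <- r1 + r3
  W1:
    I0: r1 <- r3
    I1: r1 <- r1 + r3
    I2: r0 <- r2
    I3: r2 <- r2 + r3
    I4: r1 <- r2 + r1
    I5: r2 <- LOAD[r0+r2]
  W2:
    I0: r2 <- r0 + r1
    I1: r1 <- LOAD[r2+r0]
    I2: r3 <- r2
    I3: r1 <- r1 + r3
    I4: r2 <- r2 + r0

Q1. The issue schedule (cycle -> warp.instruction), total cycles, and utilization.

cycle 0: W0.I0
cycle 1: W0.I1
cycle 2: W0.I2
cycle 3: W1.I0
cycle 4: W1.I1
cycle 5: W0.I3
cycle 6: W0.I4
cycle 7: W0.I5
cycle 8: W1.I2
cycle 9: W1.I3
cycle 10: W1.I4
cycle 11: W1.I5
cycle 12: W2.I0
cycle 13: W2.I1
cycle 14: W2.I2
cycle 15: idle
cycle 16: W2.I3
cycle 17: W2.I4

Answer: 18 cycles, utilization 17/18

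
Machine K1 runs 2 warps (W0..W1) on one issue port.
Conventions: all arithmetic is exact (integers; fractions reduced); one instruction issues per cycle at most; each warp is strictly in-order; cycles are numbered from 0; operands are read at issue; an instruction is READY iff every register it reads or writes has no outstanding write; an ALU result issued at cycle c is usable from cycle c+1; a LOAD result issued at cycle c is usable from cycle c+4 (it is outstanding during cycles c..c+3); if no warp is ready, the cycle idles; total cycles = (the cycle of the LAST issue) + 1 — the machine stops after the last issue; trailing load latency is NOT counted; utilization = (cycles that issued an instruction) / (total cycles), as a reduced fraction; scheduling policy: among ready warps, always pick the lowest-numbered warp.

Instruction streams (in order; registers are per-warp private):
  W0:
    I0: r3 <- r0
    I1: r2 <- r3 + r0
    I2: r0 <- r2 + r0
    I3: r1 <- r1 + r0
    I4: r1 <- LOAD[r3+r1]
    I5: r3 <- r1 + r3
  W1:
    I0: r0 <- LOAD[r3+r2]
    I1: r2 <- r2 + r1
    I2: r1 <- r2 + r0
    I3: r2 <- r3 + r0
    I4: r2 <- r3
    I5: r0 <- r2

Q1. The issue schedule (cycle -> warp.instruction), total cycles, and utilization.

cycle 0: W0.I0
cycle 1: W0.I1
cycle 2: W0.I2
cycle 3: W0.I3
cycle 4: W0.I4
cycle 5: W1.I0
cycle 6: W1.I1
cycle 7: idle
cycle 8: W0.I5
cycle 9: W1.I2
cycle 10: W1.I3
cycle 11: W1.I4
cycle 12: W1.I5

Answer: 13 cycles, utilization 12/13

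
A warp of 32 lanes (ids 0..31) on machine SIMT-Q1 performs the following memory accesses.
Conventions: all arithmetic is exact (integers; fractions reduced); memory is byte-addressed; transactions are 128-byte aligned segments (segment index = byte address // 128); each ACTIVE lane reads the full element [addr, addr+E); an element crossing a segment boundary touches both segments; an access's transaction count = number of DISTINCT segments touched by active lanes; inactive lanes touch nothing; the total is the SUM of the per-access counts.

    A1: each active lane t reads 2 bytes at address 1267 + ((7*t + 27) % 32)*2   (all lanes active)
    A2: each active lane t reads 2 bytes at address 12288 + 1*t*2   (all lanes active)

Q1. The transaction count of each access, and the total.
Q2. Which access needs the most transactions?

A1: 2 transactions
A2: 1 transaction

Answer: 2,1; total 3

Answer: A1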